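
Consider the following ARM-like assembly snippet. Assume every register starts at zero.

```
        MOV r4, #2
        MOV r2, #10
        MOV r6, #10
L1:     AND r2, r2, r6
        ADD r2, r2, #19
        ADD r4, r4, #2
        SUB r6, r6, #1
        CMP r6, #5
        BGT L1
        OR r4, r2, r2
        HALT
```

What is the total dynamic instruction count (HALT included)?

r4=2
r2=10
r6=10
r2=10&10=10
r2=10+19=29
r4=2+2=4
r6=10-1=9
CMP r6, #5  (cmp 9,5)
BGT L1: taken
r2=29&9=9
r2=9+19=28
r4=4+2=6
r6=9-1=8
CMP r6, #5  (cmp 8,5)
BGT L1: taken
r2=28&8=8
r2=8+19=27
r4=6+2=8
r6=8-1=7
CMP r6, #5  (cmp 7,5)
BGT L1: taken
r2=27&7=3
r2=3+19=22
r4=8+2=10
r6=7-1=6
CMP r6, #5  (cmp 6,5)
BGT L1: taken
r2=22&6=6
r2=6+19=25
r4=10+2=12
r6=6-1=5
CMP r6, #5  (cmp 5,5)
BGT L1: not taken
r4=25|25=25
halt.
Total executed instructions: 35.

35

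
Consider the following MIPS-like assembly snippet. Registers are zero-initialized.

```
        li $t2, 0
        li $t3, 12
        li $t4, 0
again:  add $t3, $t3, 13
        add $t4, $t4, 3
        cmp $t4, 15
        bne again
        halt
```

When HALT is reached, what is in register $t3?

after li $t2, 0: $t2=0
after li $t3, 12: $t3=12
after li $t4, 0: $t4=0
after add $t3, $t3, 13: $t3=12+13=25
after add $t4, $t4, 3: $t4=0+3=3
cmp $t4, 15  (cmp 3,15)
bne again: taken
after add $t3, $t3, 13: $t3=25+13=38
after add $t4, $t4, 3: $t4=3+3=6
cmp $t4, 15  (cmp 6,15)
bne again: taken
after add $t3, $t3, 13: $t3=38+13=51
after add $t4, $t4, 3: $t4=6+3=9
cmp $t4, 15  (cmp 9,15)
bne again: taken
after add $t3, $t3, 13: $t3=51+13=64
after add $t4, $t4, 3: $t4=9+3=12
cmp $t4, 15  (cmp 12,15)
bne again: taken
after add $t3, $t3, 13: $t3=64+13=77
after add $t4, $t4, 3: $t4=12+3=15
cmp $t4, 15  (cmp 15,15)
bne again: not taken
halt.

77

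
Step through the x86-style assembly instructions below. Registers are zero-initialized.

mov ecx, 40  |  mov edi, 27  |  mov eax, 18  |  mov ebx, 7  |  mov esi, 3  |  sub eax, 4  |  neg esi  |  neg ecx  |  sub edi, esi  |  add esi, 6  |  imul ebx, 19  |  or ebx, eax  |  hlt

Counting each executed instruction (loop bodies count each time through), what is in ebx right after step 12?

143

after mov ecx, 40: ecx=40
after mov edi, 27: edi=27
after mov eax, 18: eax=18
after mov ebx, 7: ebx=7
after mov esi, 3: esi=3
after sub eax, 4: eax=18-4=14
after neg esi: esi=-(3)=-3
after neg ecx: ecx=-(40)=-40
after sub edi, esi: edi=27-(-3)=30
after add esi, 6: esi=(-3)+6=3
after imul ebx, 19: ebx=7*19=133
after or ebx, eax: ebx=133|14=143
After step 12: ebx = 143.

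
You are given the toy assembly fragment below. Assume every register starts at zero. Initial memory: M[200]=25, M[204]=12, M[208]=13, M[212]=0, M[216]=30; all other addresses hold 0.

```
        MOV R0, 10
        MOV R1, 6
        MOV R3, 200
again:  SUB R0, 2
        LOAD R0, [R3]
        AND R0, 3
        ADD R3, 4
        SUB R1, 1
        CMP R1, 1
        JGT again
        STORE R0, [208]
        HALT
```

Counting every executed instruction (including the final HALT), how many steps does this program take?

40

MOV R0, 10 → R0=10
MOV R1, 6 → R1=6
MOV R3, 200 → R3=200
SUB R0, 2 → R0=10-2=8
LOAD R0, [R3] → R0=M[200]=25
AND R0, 3 → R0=25&3=1
ADD R3, 4 → R3=200+4=204
SUB R1, 1 → R1=6-1=5
CMP R1, 1  (cmp 5,1)
JGT again: taken
SUB R0, 2 → R0=1-2=-1
LOAD R0, [R3] → R0=M[204]=12
AND R0, 3 → R0=12&3=0
ADD R3, 4 → R3=204+4=208
SUB R1, 1 → R1=5-1=4
CMP R1, 1  (cmp 4,1)
JGT again: taken
SUB R0, 2 → R0=0-2=-2
LOAD R0, [R3] → R0=M[208]=13
AND R0, 3 → R0=13&3=1
ADD R3, 4 → R3=208+4=212
SUB R1, 1 → R1=4-1=3
CMP R1, 1  (cmp 3,1)
JGT again: taken
SUB R0, 2 → R0=1-2=-1
LOAD R0, [R3] → R0=M[212]=0
AND R0, 3 → R0=0&3=0
ADD R3, 4 → R3=212+4=216
SUB R1, 1 → R1=3-1=2
CMP R1, 1  (cmp 2,1)
JGT again: taken
SUB R0, 2 → R0=0-2=-2
LOAD R0, [R3] → R0=M[216]=30
AND R0, 3 → R0=30&3=2
ADD R3, 4 → R3=216+4=220
SUB R1, 1 → R1=2-1=1
CMP R1, 1  (cmp 1,1)
JGT again: not taken
STORE R0, [208] → M[208]=2
halt.
Total executed instructions: 40.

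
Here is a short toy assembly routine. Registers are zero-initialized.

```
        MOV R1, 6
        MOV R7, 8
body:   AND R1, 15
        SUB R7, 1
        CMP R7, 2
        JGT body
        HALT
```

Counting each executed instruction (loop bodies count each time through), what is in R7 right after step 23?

3

R1=6
R7=8
R1=6&15=6
R7=8-1=7
CMP R7, 2  (cmp 7,2)
JGT body: taken
R1=6&15=6
R7=7-1=6
CMP R7, 2  (cmp 6,2)
JGT body: taken
R1=6&15=6
R7=6-1=5
CMP R7, 2  (cmp 5,2)
JGT body: taken
R1=6&15=6
R7=5-1=4
CMP R7, 2  (cmp 4,2)
JGT body: taken
R1=6&15=6
R7=4-1=3
CMP R7, 2  (cmp 3,2)
JGT body: taken
R1=6&15=6
After step 23: R7 = 3.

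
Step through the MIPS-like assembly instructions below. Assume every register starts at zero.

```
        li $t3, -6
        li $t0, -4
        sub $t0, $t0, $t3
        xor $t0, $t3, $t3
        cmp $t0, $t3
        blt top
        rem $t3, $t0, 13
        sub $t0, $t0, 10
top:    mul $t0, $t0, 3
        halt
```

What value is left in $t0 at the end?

$t3=-6
$t0=-4
$t0=(-4)-(-6)=2
$t0=(-6)^(-6)=0
cmp $t0, $t3  (cmp 0,-6)
blt top: not taken
$t3=0%13=0
$t0=0-10=-10
$t0=(-10)*3=-30
halt.

-30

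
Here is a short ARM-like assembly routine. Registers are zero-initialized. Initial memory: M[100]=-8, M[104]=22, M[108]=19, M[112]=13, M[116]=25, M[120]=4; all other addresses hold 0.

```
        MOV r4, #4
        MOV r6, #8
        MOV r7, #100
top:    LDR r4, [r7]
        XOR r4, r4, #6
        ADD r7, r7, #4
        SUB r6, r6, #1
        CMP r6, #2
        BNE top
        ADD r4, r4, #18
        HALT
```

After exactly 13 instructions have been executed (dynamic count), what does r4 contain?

16

MOV r4, #4 → r4=4
MOV r6, #8 → r6=8
MOV r7, #100 → r7=100
LDR r4, [r7] → r4=M[100]=-8
XOR r4, r4, #6 → r4=(-8)^6=-2
ADD r7, r7, #4 → r7=100+4=104
SUB r6, r6, #1 → r6=8-1=7
CMP r6, #2  (cmp 7,2)
BNE top: taken
LDR r4, [r7] → r4=M[104]=22
XOR r4, r4, #6 → r4=22^6=16
ADD r7, r7, #4 → r7=104+4=108
SUB r6, r6, #1 → r6=7-1=6
After step 13: r4 = 16.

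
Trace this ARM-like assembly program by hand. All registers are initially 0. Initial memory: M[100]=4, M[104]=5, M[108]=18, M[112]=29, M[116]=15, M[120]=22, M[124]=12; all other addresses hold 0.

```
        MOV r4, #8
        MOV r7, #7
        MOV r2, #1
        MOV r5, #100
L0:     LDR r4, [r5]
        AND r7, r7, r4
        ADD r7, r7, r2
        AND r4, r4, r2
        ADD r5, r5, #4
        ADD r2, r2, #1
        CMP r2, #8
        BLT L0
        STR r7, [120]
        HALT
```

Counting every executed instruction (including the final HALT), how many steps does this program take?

62

r4=8
r7=7
r2=1
r5=100
r4=M[100]=4
r7=7&4=4
r7=4+1=5
r4=4&1=0
r5=100+4=104
r2=1+1=2
CMP r2, #8  (cmp 2,8)
BLT L0: taken
r4=M[104]=5
r7=5&5=5
r7=5+2=7
r4=5&2=0
r5=104+4=108
r2=2+1=3
CMP r2, #8  (cmp 3,8)
BLT L0: taken
r4=M[108]=18
r7=7&18=2
r7=2+3=5
r4=18&3=2
r5=108+4=112
r2=3+1=4
CMP r2, #8  (cmp 4,8)
BLT L0: taken
r4=M[112]=29
r7=5&29=5
r7=5+4=9
r4=29&4=4
r5=112+4=116
r2=4+1=5
CMP r2, #8  (cmp 5,8)
BLT L0: taken
r4=M[116]=15
r7=9&15=9
r7=9+5=14
r4=15&5=5
r5=116+4=120
r2=5+1=6
CMP r2, #8  (cmp 6,8)
BLT L0: taken
r4=M[120]=22
r7=14&22=6
r7=6+6=12
r4=22&6=6
r5=120+4=124
r2=6+1=7
CMP r2, #8  (cmp 7,8)
BLT L0: taken
r4=M[124]=12
r7=12&12=12
r7=12+7=19
r4=12&7=4
r5=124+4=128
r2=7+1=8
CMP r2, #8  (cmp 8,8)
BLT L0: not taken
STR r7, [120] → M[120]=19
halt.
Total executed instructions: 62.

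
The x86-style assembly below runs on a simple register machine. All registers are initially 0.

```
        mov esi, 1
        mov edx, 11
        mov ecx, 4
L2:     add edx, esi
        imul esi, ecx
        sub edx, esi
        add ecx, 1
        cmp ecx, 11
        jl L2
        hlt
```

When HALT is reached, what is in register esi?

after mov esi, 1: esi=1
after mov edx, 11: edx=11
after mov ecx, 4: ecx=4
after add edx, esi: edx=11+1=12
after imul esi, ecx: esi=1*4=4
after sub edx, esi: edx=12-4=8
after add ecx, 1: ecx=4+1=5
cmp ecx, 11  (cmp 5,11)
jl L2: taken
after add edx, esi: edx=8+4=12
after imul esi, ecx: esi=4*5=20
after sub edx, esi: edx=12-20=-8
after add ecx, 1: ecx=5+1=6
cmp ecx, 11  (cmp 6,11)
jl L2: taken
after add edx, esi: edx=(-8)+20=12
after imul esi, ecx: esi=20*6=120
after sub edx, esi: edx=12-120=-108
after add ecx, 1: ecx=6+1=7
cmp ecx, 11  (cmp 7,11)
jl L2: taken
after add edx, esi: edx=(-108)+120=12
after imul esi, ecx: esi=120*7=840
after sub edx, esi: edx=12-840=-828
after add ecx, 1: ecx=7+1=8
cmp ecx, 11  (cmp 8,11)
jl L2: taken
after add edx, esi: edx=(-828)+840=12
after imul esi, ecx: esi=840*8=6720
after sub edx, esi: edx=12-6720=-6708
after add ecx, 1: ecx=8+1=9
cmp ecx, 11  (cmp 9,11)
jl L2: taken
after add edx, esi: edx=(-6708)+6720=12
after imul esi, ecx: esi=6720*9=60480
after sub edx, esi: edx=12-60480=-60468
after add ecx, 1: ecx=9+1=10
cmp ecx, 11  (cmp 10,11)
jl L2: taken
after add edx, esi: edx=(-60468)+60480=12
after imul esi, ecx: esi=60480*10=604800
after sub edx, esi: edx=12-604800=-604788
after add ecx, 1: ecx=10+1=11
cmp ecx, 11  (cmp 11,11)
jl L2: not taken
halt.

604800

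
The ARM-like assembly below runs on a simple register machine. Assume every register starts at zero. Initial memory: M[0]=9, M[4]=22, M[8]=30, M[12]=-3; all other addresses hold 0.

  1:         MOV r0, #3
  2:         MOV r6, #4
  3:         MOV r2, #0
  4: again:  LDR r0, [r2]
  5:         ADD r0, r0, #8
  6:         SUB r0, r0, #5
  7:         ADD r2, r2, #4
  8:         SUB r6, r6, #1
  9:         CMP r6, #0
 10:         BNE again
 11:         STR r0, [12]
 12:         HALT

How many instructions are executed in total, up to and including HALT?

33

MOV r0, #3 → r0=3
MOV r6, #4 → r6=4
MOV r2, #0 → r2=0
LDR r0, [r2] → r0=M[0]=9
ADD r0, r0, #8 → r0=9+8=17
SUB r0, r0, #5 → r0=17-5=12
ADD r2, r2, #4 → r2=0+4=4
SUB r6, r6, #1 → r6=4-1=3
CMP r6, #0  (cmp 3,0)
BNE again: taken
LDR r0, [r2] → r0=M[4]=22
ADD r0, r0, #8 → r0=22+8=30
SUB r0, r0, #5 → r0=30-5=25
ADD r2, r2, #4 → r2=4+4=8
SUB r6, r6, #1 → r6=3-1=2
CMP r6, #0  (cmp 2,0)
BNE again: taken
LDR r0, [r2] → r0=M[8]=30
ADD r0, r0, #8 → r0=30+8=38
SUB r0, r0, #5 → r0=38-5=33
ADD r2, r2, #4 → r2=8+4=12
SUB r6, r6, #1 → r6=2-1=1
CMP r6, #0  (cmp 1,0)
BNE again: taken
LDR r0, [r2] → r0=M[12]=-3
ADD r0, r0, #8 → r0=(-3)+8=5
SUB r0, r0, #5 → r0=5-5=0
ADD r2, r2, #4 → r2=12+4=16
SUB r6, r6, #1 → r6=1-1=0
CMP r6, #0  (cmp 0,0)
BNE again: not taken
STR r0, [12] → M[12]=0
halt.
Total executed instructions: 33.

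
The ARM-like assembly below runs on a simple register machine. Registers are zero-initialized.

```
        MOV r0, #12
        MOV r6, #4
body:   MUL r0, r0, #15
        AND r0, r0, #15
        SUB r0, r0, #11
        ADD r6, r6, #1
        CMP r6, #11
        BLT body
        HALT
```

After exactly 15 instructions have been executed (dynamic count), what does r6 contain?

after MOV r0, #12: r0=12
after MOV r6, #4: r6=4
after MUL r0, r0, #15: r0=12*15=180
after AND r0, r0, #15: r0=180&15=4
after SUB r0, r0, #11: r0=4-11=-7
after ADD r6, r6, #1: r6=4+1=5
CMP r6, #11  (cmp 5,11)
BLT body: taken
after MUL r0, r0, #15: r0=(-7)*15=-105
after AND r0, r0, #15: r0=(-105)&15=7
after SUB r0, r0, #11: r0=7-11=-4
after ADD r6, r6, #1: r6=5+1=6
CMP r6, #11  (cmp 6,11)
BLT body: taken
after MUL r0, r0, #15: r0=(-4)*15=-60
After step 15: r6 = 6.

6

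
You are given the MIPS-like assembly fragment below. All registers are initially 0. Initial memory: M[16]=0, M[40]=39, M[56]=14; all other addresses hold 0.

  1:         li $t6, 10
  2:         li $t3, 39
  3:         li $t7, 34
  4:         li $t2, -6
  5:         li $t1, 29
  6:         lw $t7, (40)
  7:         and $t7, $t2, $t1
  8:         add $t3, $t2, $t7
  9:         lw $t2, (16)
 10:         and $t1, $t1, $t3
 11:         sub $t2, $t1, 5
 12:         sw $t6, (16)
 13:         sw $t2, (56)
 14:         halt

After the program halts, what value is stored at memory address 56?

11

$t6=10
$t3=39
$t7=34
$t2=-6
$t1=29
$t7=M[40]=39
$t7=(-6)&29=24
$t3=(-6)+24=18
$t2=M[16]=0
$t1=29&18=16
$t2=16-5=11
sw $t6, (16) → M[16]=10
sw $t2, (56) → M[56]=11
halt.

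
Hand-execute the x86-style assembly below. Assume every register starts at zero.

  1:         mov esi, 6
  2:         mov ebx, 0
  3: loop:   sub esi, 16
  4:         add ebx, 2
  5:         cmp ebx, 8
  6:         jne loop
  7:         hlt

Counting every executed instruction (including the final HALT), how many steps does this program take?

19

mov esi, 6 → esi=6
mov ebx, 0 → ebx=0
sub esi, 16 → esi=6-16=-10
add ebx, 2 → ebx=0+2=2
cmp ebx, 8  (cmp 2,8)
jne loop: taken
sub esi, 16 → esi=(-10)-16=-26
add ebx, 2 → ebx=2+2=4
cmp ebx, 8  (cmp 4,8)
jne loop: taken
sub esi, 16 → esi=(-26)-16=-42
add ebx, 2 → ebx=4+2=6
cmp ebx, 8  (cmp 6,8)
jne loop: taken
sub esi, 16 → esi=(-42)-16=-58
add ebx, 2 → ebx=6+2=8
cmp ebx, 8  (cmp 8,8)
jne loop: not taken
halt.
Total executed instructions: 19.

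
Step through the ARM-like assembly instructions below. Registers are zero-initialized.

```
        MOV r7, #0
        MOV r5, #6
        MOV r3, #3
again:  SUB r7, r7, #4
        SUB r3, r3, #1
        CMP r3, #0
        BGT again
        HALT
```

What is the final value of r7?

-12

after MOV r7, #0: r7=0
after MOV r5, #6: r5=6
after MOV r3, #3: r3=3
after SUB r7, r7, #4: r7=0-4=-4
after SUB r3, r3, #1: r3=3-1=2
CMP r3, #0  (cmp 2,0)
BGT again: taken
after SUB r7, r7, #4: r7=(-4)-4=-8
after SUB r3, r3, #1: r3=2-1=1
CMP r3, #0  (cmp 1,0)
BGT again: taken
after SUB r7, r7, #4: r7=(-8)-4=-12
after SUB r3, r3, #1: r3=1-1=0
CMP r3, #0  (cmp 0,0)
BGT again: not taken
halt.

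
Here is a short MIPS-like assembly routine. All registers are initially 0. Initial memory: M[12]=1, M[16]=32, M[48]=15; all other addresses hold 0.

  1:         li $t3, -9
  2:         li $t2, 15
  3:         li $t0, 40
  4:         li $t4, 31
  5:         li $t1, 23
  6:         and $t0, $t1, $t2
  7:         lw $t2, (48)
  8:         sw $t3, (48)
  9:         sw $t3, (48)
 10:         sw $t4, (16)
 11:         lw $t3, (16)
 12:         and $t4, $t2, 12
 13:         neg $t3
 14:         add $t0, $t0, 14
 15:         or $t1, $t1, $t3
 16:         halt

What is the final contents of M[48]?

-9

li $t3, -9 → $t3=-9
li $t2, 15 → $t2=15
li $t0, 40 → $t0=40
li $t4, 31 → $t4=31
li $t1, 23 → $t1=23
and $t0, $t1, $t2 → $t0=23&15=7
lw $t2, (48) → $t2=M[48]=15
sw $t3, (48) → M[48]=-9
sw $t3, (48) → M[48]=-9
sw $t4, (16) → M[16]=31
lw $t3, (16) → $t3=M[16]=31
and $t4, $t2, 12 → $t4=15&12=12
neg $t3 → $t3=-(31)=-31
add $t0, $t0, 14 → $t0=7+14=21
or $t1, $t1, $t3 → $t1=23|(-31)=-9
halt.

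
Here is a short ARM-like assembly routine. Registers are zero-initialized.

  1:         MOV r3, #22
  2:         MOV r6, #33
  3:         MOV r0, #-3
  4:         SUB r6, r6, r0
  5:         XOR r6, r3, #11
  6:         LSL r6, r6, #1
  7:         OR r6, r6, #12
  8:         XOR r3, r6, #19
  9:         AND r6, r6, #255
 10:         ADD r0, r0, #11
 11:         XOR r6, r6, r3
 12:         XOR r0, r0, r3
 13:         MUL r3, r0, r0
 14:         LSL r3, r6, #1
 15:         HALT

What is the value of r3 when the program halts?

38

r3=22
r6=33
r0=-3
r6=33-(-3)=36
r6=22^11=29
r6=29<<1=58
r6=58|12=62
r3=62^19=45
r6=62&255=62
r0=(-3)+11=8
r6=62^45=19
r0=8^45=37
r3=37*37=1369
r3=19<<1=38
halt.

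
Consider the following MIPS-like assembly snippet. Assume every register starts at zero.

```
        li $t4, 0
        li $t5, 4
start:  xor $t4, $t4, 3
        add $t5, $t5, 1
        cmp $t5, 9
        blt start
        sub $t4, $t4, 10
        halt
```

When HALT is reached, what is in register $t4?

$t4=0
$t5=4
$t4=0^3=3
$t5=4+1=5
cmp $t5, 9  (cmp 5,9)
blt start: taken
$t4=3^3=0
$t5=5+1=6
cmp $t5, 9  (cmp 6,9)
blt start: taken
$t4=0^3=3
$t5=6+1=7
cmp $t5, 9  (cmp 7,9)
blt start: taken
$t4=3^3=0
$t5=7+1=8
cmp $t5, 9  (cmp 8,9)
blt start: taken
$t4=0^3=3
$t5=8+1=9
cmp $t5, 9  (cmp 9,9)
blt start: not taken
$t4=3-10=-7
halt.

-7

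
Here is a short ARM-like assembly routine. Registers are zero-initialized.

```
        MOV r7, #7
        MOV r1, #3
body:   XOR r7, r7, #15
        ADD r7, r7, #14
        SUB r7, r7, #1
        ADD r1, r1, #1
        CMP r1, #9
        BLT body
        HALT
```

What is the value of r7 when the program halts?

MOV r7, #7 → r7=7
MOV r1, #3 → r1=3
XOR r7, r7, #15 → r7=7^15=8
ADD r7, r7, #14 → r7=8+14=22
SUB r7, r7, #1 → r7=22-1=21
ADD r1, r1, #1 → r1=3+1=4
CMP r1, #9  (cmp 4,9)
BLT body: taken
XOR r7, r7, #15 → r7=21^15=26
ADD r7, r7, #14 → r7=26+14=40
SUB r7, r7, #1 → r7=40-1=39
ADD r1, r1, #1 → r1=4+1=5
CMP r1, #9  (cmp 5,9)
BLT body: taken
XOR r7, r7, #15 → r7=39^15=40
ADD r7, r7, #14 → r7=40+14=54
SUB r7, r7, #1 → r7=54-1=53
ADD r1, r1, #1 → r1=5+1=6
CMP r1, #9  (cmp 6,9)
BLT body: taken
XOR r7, r7, #15 → r7=53^15=58
ADD r7, r7, #14 → r7=58+14=72
SUB r7, r7, #1 → r7=72-1=71
ADD r1, r1, #1 → r1=6+1=7
CMP r1, #9  (cmp 7,9)
BLT body: taken
XOR r7, r7, #15 → r7=71^15=72
ADD r7, r7, #14 → r7=72+14=86
SUB r7, r7, #1 → r7=86-1=85
ADD r1, r1, #1 → r1=7+1=8
CMP r1, #9  (cmp 8,9)
BLT body: taken
XOR r7, r7, #15 → r7=85^15=90
ADD r7, r7, #14 → r7=90+14=104
SUB r7, r7, #1 → r7=104-1=103
ADD r1, r1, #1 → r1=8+1=9
CMP r1, #9  (cmp 9,9)
BLT body: not taken
halt.

103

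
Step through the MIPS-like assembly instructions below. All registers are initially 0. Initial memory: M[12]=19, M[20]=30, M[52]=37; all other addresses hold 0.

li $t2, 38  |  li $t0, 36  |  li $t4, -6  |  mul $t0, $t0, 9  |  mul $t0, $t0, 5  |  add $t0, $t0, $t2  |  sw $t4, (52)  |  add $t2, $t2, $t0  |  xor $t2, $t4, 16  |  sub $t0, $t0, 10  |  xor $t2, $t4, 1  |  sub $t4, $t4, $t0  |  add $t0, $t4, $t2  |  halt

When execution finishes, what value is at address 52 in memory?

-6

$t2=38
$t0=36
$t4=-6
$t0=36*9=324
$t0=324*5=1620
$t0=1620+38=1658
sw $t4, (52) → M[52]=-6
$t2=38+1658=1696
$t2=(-6)^16=-22
$t0=1658-10=1648
$t2=(-6)^1=-5
$t4=(-6)-1648=-1654
$t0=(-1654)+(-5)=-1659
halt.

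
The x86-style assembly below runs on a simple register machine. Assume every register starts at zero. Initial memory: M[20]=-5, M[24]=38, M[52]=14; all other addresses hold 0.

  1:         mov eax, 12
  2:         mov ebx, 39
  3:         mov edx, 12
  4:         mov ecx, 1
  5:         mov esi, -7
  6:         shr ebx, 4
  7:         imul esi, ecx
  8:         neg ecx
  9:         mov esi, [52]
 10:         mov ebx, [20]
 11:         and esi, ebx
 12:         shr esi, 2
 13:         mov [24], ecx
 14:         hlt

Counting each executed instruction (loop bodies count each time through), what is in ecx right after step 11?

eax=12
ebx=39
edx=12
ecx=1
esi=-7
ebx=39>>4=2
esi=(-7)*1=-7
ecx=-(1)=-1
esi=M[52]=14
ebx=M[20]=-5
esi=14&(-5)=10
After step 11: ecx = -1.

-1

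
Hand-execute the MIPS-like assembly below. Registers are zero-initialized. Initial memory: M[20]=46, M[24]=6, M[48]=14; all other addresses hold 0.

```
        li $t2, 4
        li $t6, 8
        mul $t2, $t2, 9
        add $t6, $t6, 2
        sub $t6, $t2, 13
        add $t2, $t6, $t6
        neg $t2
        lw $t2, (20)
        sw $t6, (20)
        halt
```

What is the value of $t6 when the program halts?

23

li $t2, 4 → $t2=4
li $t6, 8 → $t6=8
mul $t2, $t2, 9 → $t2=4*9=36
add $t6, $t6, 2 → $t6=8+2=10
sub $t6, $t2, 13 → $t6=36-13=23
add $t2, $t6, $t6 → $t2=23+23=46
neg $t2 → $t2=-(46)=-46
lw $t2, (20) → $t2=M[20]=46
sw $t6, (20) → M[20]=23
halt.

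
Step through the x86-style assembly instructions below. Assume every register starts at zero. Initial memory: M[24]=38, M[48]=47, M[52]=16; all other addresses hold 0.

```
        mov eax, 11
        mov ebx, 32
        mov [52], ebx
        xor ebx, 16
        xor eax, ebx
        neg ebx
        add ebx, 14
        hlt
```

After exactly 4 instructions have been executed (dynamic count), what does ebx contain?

48

mov eax, 11 → eax=11
mov ebx, 32 → ebx=32
mov [52], ebx → M[52]=32
xor ebx, 16 → ebx=32^16=48
After step 4: ebx = 48.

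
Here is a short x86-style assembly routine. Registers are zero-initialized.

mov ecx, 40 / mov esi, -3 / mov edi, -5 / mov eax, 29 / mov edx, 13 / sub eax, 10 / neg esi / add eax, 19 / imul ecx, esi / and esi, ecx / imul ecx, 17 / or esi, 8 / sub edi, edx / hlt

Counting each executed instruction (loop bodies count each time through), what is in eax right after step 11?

38

after mov ecx, 40: ecx=40
after mov esi, -3: esi=-3
after mov edi, -5: edi=-5
after mov eax, 29: eax=29
after mov edx, 13: edx=13
after sub eax, 10: eax=29-10=19
after neg esi: esi=-(-3)=3
after add eax, 19: eax=19+19=38
after imul ecx, esi: ecx=40*3=120
after and esi, ecx: esi=3&120=0
after imul ecx, 17: ecx=120*17=2040
After step 11: eax = 38.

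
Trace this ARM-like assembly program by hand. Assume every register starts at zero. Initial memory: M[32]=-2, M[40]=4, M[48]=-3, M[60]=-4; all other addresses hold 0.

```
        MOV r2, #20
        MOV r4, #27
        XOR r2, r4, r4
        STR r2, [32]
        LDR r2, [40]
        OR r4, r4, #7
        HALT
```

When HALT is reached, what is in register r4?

r2=20
r4=27
r2=27^27=0
STR r2, [32] → M[32]=0
r2=M[40]=4
r4=27|7=31
halt.

31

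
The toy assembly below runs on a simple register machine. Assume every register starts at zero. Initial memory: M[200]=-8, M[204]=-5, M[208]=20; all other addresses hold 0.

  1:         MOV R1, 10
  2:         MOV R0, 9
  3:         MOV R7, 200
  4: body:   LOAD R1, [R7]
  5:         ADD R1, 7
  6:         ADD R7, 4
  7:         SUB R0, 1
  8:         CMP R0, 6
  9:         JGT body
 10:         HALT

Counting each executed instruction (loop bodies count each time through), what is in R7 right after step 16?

208

after MOV R1, 10: R1=10
after MOV R0, 9: R0=9
after MOV R7, 200: R7=200
after LOAD R1, [R7]: R1=M[200]=-8
after ADD R1, 7: R1=(-8)+7=-1
after ADD R7, 4: R7=200+4=204
after SUB R0, 1: R0=9-1=8
CMP R0, 6  (cmp 8,6)
JGT body: taken
after LOAD R1, [R7]: R1=M[204]=-5
after ADD R1, 7: R1=(-5)+7=2
after ADD R7, 4: R7=204+4=208
after SUB R0, 1: R0=8-1=7
CMP R0, 6  (cmp 7,6)
JGT body: taken
after LOAD R1, [R7]: R1=M[208]=20
After step 16: R7 = 208.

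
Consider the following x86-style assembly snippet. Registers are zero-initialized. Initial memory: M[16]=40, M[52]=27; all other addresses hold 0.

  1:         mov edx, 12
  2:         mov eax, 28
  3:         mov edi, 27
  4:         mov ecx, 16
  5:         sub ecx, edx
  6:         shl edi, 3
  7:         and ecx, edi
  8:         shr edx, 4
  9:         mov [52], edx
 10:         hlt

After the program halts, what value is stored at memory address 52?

0

after mov edx, 12: edx=12
after mov eax, 28: eax=28
after mov edi, 27: edi=27
after mov ecx, 16: ecx=16
after sub ecx, edx: ecx=16-12=4
after shl edi, 3: edi=27<<3=216
after and ecx, edi: ecx=4&216=0
after shr edx, 4: edx=12>>4=0
mov [52], edx → M[52]=0
halt.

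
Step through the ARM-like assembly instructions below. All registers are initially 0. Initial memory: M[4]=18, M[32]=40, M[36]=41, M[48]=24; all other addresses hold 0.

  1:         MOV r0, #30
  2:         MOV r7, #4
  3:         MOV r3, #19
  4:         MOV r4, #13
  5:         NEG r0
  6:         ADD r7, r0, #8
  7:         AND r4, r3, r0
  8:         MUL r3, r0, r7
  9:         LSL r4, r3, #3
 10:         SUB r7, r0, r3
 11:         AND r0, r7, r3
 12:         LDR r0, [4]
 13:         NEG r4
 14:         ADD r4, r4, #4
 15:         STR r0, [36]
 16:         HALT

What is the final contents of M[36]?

r0=30
r7=4
r3=19
r4=13
r0=-(30)=-30
r7=(-30)+8=-22
r4=19&(-30)=2
r3=(-30)*(-22)=660
r4=660<<3=5280
r7=(-30)-660=-690
r0=(-690)&660=4
r0=M[4]=18
r4=-(5280)=-5280
r4=(-5280)+4=-5276
STR r0, [36] → M[36]=18
halt.

18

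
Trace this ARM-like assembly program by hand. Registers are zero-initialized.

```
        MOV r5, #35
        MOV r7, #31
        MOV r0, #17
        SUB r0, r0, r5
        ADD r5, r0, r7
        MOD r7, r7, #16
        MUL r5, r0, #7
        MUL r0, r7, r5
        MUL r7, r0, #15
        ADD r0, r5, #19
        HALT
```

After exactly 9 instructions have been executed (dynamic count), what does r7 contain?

after MOV r5, #35: r5=35
after MOV r7, #31: r7=31
after MOV r0, #17: r0=17
after SUB r0, r0, r5: r0=17-35=-18
after ADD r5, r0, r7: r5=(-18)+31=13
after MOD r7, r7, #16: r7=31%16=15
after MUL r5, r0, #7: r5=(-18)*7=-126
after MUL r0, r7, r5: r0=15*(-126)=-1890
after MUL r7, r0, #15: r7=(-1890)*15=-28350
After step 9: r7 = -28350.

-28350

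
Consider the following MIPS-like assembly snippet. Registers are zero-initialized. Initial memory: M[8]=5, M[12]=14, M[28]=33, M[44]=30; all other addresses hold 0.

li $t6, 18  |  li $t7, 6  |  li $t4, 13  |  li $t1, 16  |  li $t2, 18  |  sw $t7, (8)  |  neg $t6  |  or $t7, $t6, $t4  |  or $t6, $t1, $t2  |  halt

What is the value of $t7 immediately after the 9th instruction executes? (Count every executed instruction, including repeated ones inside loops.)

-17

$t6=18
$t7=6
$t4=13
$t1=16
$t2=18
sw $t7, (8) → M[8]=6
$t6=-(18)=-18
$t7=(-18)|13=-17
$t6=16|18=18
After step 9: $t7 = -17.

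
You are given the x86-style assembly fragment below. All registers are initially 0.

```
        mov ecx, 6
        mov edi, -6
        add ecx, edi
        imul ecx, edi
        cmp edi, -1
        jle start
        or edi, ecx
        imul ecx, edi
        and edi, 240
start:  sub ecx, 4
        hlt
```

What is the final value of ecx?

-4

ecx=6
edi=-6
ecx=6+(-6)=0
ecx=0*(-6)=0
cmp edi, -1  (cmp -6,-1)
jle start: taken
ecx=0-4=-4
halt.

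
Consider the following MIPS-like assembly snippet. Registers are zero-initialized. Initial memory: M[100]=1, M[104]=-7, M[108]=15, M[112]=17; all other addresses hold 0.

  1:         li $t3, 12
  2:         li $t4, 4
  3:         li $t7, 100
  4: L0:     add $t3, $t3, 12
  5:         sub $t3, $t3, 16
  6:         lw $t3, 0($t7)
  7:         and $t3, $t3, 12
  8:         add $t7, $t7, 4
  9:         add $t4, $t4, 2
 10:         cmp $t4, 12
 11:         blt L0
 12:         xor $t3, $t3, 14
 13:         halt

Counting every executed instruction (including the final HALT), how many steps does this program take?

37

li $t3, 12 → $t3=12
li $t4, 4 → $t4=4
li $t7, 100 → $t7=100
add $t3, $t3, 12 → $t3=12+12=24
sub $t3, $t3, 16 → $t3=24-16=8
lw $t3, 0($t7) → $t3=M[100]=1
and $t3, $t3, 12 → $t3=1&12=0
add $t7, $t7, 4 → $t7=100+4=104
add $t4, $t4, 2 → $t4=4+2=6
cmp $t4, 12  (cmp 6,12)
blt L0: taken
add $t3, $t3, 12 → $t3=0+12=12
sub $t3, $t3, 16 → $t3=12-16=-4
lw $t3, 0($t7) → $t3=M[104]=-7
and $t3, $t3, 12 → $t3=(-7)&12=8
add $t7, $t7, 4 → $t7=104+4=108
add $t4, $t4, 2 → $t4=6+2=8
cmp $t4, 12  (cmp 8,12)
blt L0: taken
add $t3, $t3, 12 → $t3=8+12=20
sub $t3, $t3, 16 → $t3=20-16=4
lw $t3, 0($t7) → $t3=M[108]=15
and $t3, $t3, 12 → $t3=15&12=12
add $t7, $t7, 4 → $t7=108+4=112
add $t4, $t4, 2 → $t4=8+2=10
cmp $t4, 12  (cmp 10,12)
blt L0: taken
add $t3, $t3, 12 → $t3=12+12=24
sub $t3, $t3, 16 → $t3=24-16=8
lw $t3, 0($t7) → $t3=M[112]=17
and $t3, $t3, 12 → $t3=17&12=0
add $t7, $t7, 4 → $t7=112+4=116
add $t4, $t4, 2 → $t4=10+2=12
cmp $t4, 12  (cmp 12,12)
blt L0: not taken
xor $t3, $t3, 14 → $t3=0^14=14
halt.
Total executed instructions: 37.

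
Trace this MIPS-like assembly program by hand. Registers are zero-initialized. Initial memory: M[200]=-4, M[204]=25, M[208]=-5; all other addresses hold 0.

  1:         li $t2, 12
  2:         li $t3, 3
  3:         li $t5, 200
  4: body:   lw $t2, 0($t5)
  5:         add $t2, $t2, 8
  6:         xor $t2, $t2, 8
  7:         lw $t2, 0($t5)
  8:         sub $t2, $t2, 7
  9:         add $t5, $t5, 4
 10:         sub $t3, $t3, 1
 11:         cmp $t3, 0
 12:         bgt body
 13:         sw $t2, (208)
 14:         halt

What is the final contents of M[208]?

after li $t2, 12: $t2=12
after li $t3, 3: $t3=3
after li $t5, 200: $t5=200
after lw $t2, 0($t5): $t2=M[200]=-4
after add $t2, $t2, 8: $t2=(-4)+8=4
after xor $t2, $t2, 8: $t2=4^8=12
after lw $t2, 0($t5): $t2=M[200]=-4
after sub $t2, $t2, 7: $t2=(-4)-7=-11
after add $t5, $t5, 4: $t5=200+4=204
after sub $t3, $t3, 1: $t3=3-1=2
cmp $t3, 0  (cmp 2,0)
bgt body: taken
after lw $t2, 0($t5): $t2=M[204]=25
after add $t2, $t2, 8: $t2=25+8=33
after xor $t2, $t2, 8: $t2=33^8=41
after lw $t2, 0($t5): $t2=M[204]=25
after sub $t2, $t2, 7: $t2=25-7=18
after add $t5, $t5, 4: $t5=204+4=208
after sub $t3, $t3, 1: $t3=2-1=1
cmp $t3, 0  (cmp 1,0)
bgt body: taken
after lw $t2, 0($t5): $t2=M[208]=-5
after add $t2, $t2, 8: $t2=(-5)+8=3
after xor $t2, $t2, 8: $t2=3^8=11
after lw $t2, 0($t5): $t2=M[208]=-5
after sub $t2, $t2, 7: $t2=(-5)-7=-12
after add $t5, $t5, 4: $t5=208+4=212
after sub $t3, $t3, 1: $t3=1-1=0
cmp $t3, 0  (cmp 0,0)
bgt body: not taken
sw $t2, (208) → M[208]=-12
halt.

-12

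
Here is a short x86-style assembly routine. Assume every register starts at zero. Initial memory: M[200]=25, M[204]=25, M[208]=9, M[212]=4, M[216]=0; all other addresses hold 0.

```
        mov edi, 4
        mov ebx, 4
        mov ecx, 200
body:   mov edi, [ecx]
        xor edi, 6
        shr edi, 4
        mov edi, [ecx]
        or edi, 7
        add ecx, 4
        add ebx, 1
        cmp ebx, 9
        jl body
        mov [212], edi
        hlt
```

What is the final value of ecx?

220

after mov edi, 4: edi=4
after mov ebx, 4: ebx=4
after mov ecx, 200: ecx=200
after mov edi, [ecx]: edi=M[200]=25
after xor edi, 6: edi=25^6=31
after shr edi, 4: edi=31>>4=1
after mov edi, [ecx]: edi=M[200]=25
after or edi, 7: edi=25|7=31
after add ecx, 4: ecx=200+4=204
after add ebx, 1: ebx=4+1=5
cmp ebx, 9  (cmp 5,9)
jl body: taken
after mov edi, [ecx]: edi=M[204]=25
after xor edi, 6: edi=25^6=31
after shr edi, 4: edi=31>>4=1
after mov edi, [ecx]: edi=M[204]=25
after or edi, 7: edi=25|7=31
after add ecx, 4: ecx=204+4=208
after add ebx, 1: ebx=5+1=6
cmp ebx, 9  (cmp 6,9)
jl body: taken
after mov edi, [ecx]: edi=M[208]=9
after xor edi, 6: edi=9^6=15
after shr edi, 4: edi=15>>4=0
after mov edi, [ecx]: edi=M[208]=9
after or edi, 7: edi=9|7=15
after add ecx, 4: ecx=208+4=212
after add ebx, 1: ebx=6+1=7
cmp ebx, 9  (cmp 7,9)
jl body: taken
after mov edi, [ecx]: edi=M[212]=4
after xor edi, 6: edi=4^6=2
after shr edi, 4: edi=2>>4=0
after mov edi, [ecx]: edi=M[212]=4
after or edi, 7: edi=4|7=7
after add ecx, 4: ecx=212+4=216
after add ebx, 1: ebx=7+1=8
cmp ebx, 9  (cmp 8,9)
jl body: taken
after mov edi, [ecx]: edi=M[216]=0
after xor edi, 6: edi=0^6=6
after shr edi, 4: edi=6>>4=0
after mov edi, [ecx]: edi=M[216]=0
after or edi, 7: edi=0|7=7
after add ecx, 4: ecx=216+4=220
after add ebx, 1: ebx=8+1=9
cmp ebx, 9  (cmp 9,9)
jl body: not taken
mov [212], edi → M[212]=7
halt.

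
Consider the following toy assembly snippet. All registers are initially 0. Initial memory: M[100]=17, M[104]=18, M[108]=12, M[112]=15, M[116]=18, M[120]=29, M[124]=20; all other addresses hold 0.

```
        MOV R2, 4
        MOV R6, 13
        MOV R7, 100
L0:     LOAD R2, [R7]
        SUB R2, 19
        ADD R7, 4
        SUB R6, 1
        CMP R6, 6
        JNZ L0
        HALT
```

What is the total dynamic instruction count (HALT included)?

46

after MOV R2, 4: R2=4
after MOV R6, 13: R6=13
after MOV R7, 100: R7=100
after LOAD R2, [R7]: R2=M[100]=17
after SUB R2, 19: R2=17-19=-2
after ADD R7, 4: R7=100+4=104
after SUB R6, 1: R6=13-1=12
CMP R6, 6  (cmp 12,6)
JNZ L0: taken
after LOAD R2, [R7]: R2=M[104]=18
after SUB R2, 19: R2=18-19=-1
after ADD R7, 4: R7=104+4=108
after SUB R6, 1: R6=12-1=11
CMP R6, 6  (cmp 11,6)
JNZ L0: taken
after LOAD R2, [R7]: R2=M[108]=12
after SUB R2, 19: R2=12-19=-7
after ADD R7, 4: R7=108+4=112
after SUB R6, 1: R6=11-1=10
CMP R6, 6  (cmp 10,6)
JNZ L0: taken
after LOAD R2, [R7]: R2=M[112]=15
after SUB R2, 19: R2=15-19=-4
after ADD R7, 4: R7=112+4=116
after SUB R6, 1: R6=10-1=9
CMP R6, 6  (cmp 9,6)
JNZ L0: taken
after LOAD R2, [R7]: R2=M[116]=18
after SUB R2, 19: R2=18-19=-1
after ADD R7, 4: R7=116+4=120
after SUB R6, 1: R6=9-1=8
CMP R6, 6  (cmp 8,6)
JNZ L0: taken
after LOAD R2, [R7]: R2=M[120]=29
after SUB R2, 19: R2=29-19=10
after ADD R7, 4: R7=120+4=124
after SUB R6, 1: R6=8-1=7
CMP R6, 6  (cmp 7,6)
JNZ L0: taken
after LOAD R2, [R7]: R2=M[124]=20
after SUB R2, 19: R2=20-19=1
after ADD R7, 4: R7=124+4=128
after SUB R6, 1: R6=7-1=6
CMP R6, 6  (cmp 6,6)
JNZ L0: not taken
halt.
Total executed instructions: 46.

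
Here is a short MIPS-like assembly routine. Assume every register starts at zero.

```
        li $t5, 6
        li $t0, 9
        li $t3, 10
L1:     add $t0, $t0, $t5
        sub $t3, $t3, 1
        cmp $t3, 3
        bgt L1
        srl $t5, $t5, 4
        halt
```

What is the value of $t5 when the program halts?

0

after li $t5, 6: $t5=6
after li $t0, 9: $t0=9
after li $t3, 10: $t3=10
after add $t0, $t0, $t5: $t0=9+6=15
after sub $t3, $t3, 1: $t3=10-1=9
cmp $t3, 3  (cmp 9,3)
bgt L1: taken
after add $t0, $t0, $t5: $t0=15+6=21
after sub $t3, $t3, 1: $t3=9-1=8
cmp $t3, 3  (cmp 8,3)
bgt L1: taken
after add $t0, $t0, $t5: $t0=21+6=27
after sub $t3, $t3, 1: $t3=8-1=7
cmp $t3, 3  (cmp 7,3)
bgt L1: taken
after add $t0, $t0, $t5: $t0=27+6=33
after sub $t3, $t3, 1: $t3=7-1=6
cmp $t3, 3  (cmp 6,3)
bgt L1: taken
after add $t0, $t0, $t5: $t0=33+6=39
after sub $t3, $t3, 1: $t3=6-1=5
cmp $t3, 3  (cmp 5,3)
bgt L1: taken
after add $t0, $t0, $t5: $t0=39+6=45
after sub $t3, $t3, 1: $t3=5-1=4
cmp $t3, 3  (cmp 4,3)
bgt L1: taken
after add $t0, $t0, $t5: $t0=45+6=51
after sub $t3, $t3, 1: $t3=4-1=3
cmp $t3, 3  (cmp 3,3)
bgt L1: not taken
after srl $t5, $t5, 4: $t5=6>>4=0
halt.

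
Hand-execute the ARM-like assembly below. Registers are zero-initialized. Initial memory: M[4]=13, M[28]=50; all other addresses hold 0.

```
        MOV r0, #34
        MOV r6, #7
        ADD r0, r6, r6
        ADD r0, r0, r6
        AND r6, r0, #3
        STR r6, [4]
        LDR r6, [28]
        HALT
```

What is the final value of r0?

21

r0=34
r6=7
r0=7+7=14
r0=14+7=21
r6=21&3=1
STR r6, [4] → M[4]=1
r6=M[28]=50
halt.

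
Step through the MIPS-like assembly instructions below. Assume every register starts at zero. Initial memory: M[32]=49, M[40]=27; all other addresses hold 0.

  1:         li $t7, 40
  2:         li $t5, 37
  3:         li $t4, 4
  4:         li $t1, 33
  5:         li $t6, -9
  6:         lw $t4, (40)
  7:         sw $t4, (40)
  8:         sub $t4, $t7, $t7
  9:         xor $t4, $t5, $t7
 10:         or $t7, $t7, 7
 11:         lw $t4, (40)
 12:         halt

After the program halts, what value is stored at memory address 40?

$t7=40
$t5=37
$t4=4
$t1=33
$t6=-9
$t4=M[40]=27
sw $t4, (40) → M[40]=27
$t4=40-40=0
$t4=37^40=13
$t7=40|7=47
$t4=M[40]=27
halt.

27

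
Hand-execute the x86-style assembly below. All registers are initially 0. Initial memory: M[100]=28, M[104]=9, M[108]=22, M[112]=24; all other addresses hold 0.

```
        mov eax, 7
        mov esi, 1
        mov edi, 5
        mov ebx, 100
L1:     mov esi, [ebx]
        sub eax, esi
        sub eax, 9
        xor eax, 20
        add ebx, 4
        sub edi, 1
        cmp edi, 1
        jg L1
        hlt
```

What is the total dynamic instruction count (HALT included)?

37

mov eax, 7 → eax=7
mov esi, 1 → esi=1
mov edi, 5 → edi=5
mov ebx, 100 → ebx=100
mov esi, [ebx] → esi=M[100]=28
sub eax, esi → eax=7-28=-21
sub eax, 9 → eax=(-21)-9=-30
xor eax, 20 → eax=(-30)^20=-10
add ebx, 4 → ebx=100+4=104
sub edi, 1 → edi=5-1=4
cmp edi, 1  (cmp 4,1)
jg L1: taken
mov esi, [ebx] → esi=M[104]=9
sub eax, esi → eax=(-10)-9=-19
sub eax, 9 → eax=(-19)-9=-28
xor eax, 20 → eax=(-28)^20=-16
add ebx, 4 → ebx=104+4=108
sub edi, 1 → edi=4-1=3
cmp edi, 1  (cmp 3,1)
jg L1: taken
mov esi, [ebx] → esi=M[108]=22
sub eax, esi → eax=(-16)-22=-38
sub eax, 9 → eax=(-38)-9=-47
xor eax, 20 → eax=(-47)^20=-59
add ebx, 4 → ebx=108+4=112
sub edi, 1 → edi=3-1=2
cmp edi, 1  (cmp 2,1)
jg L1: taken
mov esi, [ebx] → esi=M[112]=24
sub eax, esi → eax=(-59)-24=-83
sub eax, 9 → eax=(-83)-9=-92
xor eax, 20 → eax=(-92)^20=-80
add ebx, 4 → ebx=112+4=116
sub edi, 1 → edi=2-1=1
cmp edi, 1  (cmp 1,1)
jg L1: not taken
halt.
Total executed instructions: 37.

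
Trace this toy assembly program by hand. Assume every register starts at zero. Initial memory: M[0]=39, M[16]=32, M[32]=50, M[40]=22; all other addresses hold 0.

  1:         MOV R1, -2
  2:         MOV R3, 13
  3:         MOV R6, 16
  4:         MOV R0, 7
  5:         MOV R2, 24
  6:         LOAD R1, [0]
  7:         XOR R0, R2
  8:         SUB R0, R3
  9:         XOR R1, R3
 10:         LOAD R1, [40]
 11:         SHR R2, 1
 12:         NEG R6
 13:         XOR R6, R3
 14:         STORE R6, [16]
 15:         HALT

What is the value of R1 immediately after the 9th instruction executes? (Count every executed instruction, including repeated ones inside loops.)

42

after MOV R1, -2: R1=-2
after MOV R3, 13: R3=13
after MOV R6, 16: R6=16
after MOV R0, 7: R0=7
after MOV R2, 24: R2=24
after LOAD R1, [0]: R1=M[0]=39
after XOR R0, R2: R0=7^24=31
after SUB R0, R3: R0=31-13=18
after XOR R1, R3: R1=39^13=42
After step 9: R1 = 42.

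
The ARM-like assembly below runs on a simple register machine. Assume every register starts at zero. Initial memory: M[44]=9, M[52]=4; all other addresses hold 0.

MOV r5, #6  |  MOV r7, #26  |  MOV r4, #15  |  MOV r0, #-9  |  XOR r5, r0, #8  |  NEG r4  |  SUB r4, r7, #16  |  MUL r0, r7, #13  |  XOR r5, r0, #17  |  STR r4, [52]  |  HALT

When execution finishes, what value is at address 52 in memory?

after MOV r5, #6: r5=6
after MOV r7, #26: r7=26
after MOV r4, #15: r4=15
after MOV r0, #-9: r0=-9
after XOR r5, r0, #8: r5=(-9)^8=-1
after NEG r4: r4=-(15)=-15
after SUB r4, r7, #16: r4=26-16=10
after MUL r0, r7, #13: r0=26*13=338
after XOR r5, r0, #17: r5=338^17=323
STR r4, [52] → M[52]=10
halt.

10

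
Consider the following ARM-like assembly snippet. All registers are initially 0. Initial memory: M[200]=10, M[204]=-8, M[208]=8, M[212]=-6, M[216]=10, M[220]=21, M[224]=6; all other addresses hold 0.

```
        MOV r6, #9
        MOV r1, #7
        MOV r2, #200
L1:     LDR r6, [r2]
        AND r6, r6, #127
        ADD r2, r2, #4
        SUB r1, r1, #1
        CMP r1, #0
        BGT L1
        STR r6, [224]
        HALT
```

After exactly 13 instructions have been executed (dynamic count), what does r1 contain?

5

MOV r6, #9 → r6=9
MOV r1, #7 → r1=7
MOV r2, #200 → r2=200
LDR r6, [r2] → r6=M[200]=10
AND r6, r6, #127 → r6=10&127=10
ADD r2, r2, #4 → r2=200+4=204
SUB r1, r1, #1 → r1=7-1=6
CMP r1, #0  (cmp 6,0)
BGT L1: taken
LDR r6, [r2] → r6=M[204]=-8
AND r6, r6, #127 → r6=(-8)&127=120
ADD r2, r2, #4 → r2=204+4=208
SUB r1, r1, #1 → r1=6-1=5
After step 13: r1 = 5.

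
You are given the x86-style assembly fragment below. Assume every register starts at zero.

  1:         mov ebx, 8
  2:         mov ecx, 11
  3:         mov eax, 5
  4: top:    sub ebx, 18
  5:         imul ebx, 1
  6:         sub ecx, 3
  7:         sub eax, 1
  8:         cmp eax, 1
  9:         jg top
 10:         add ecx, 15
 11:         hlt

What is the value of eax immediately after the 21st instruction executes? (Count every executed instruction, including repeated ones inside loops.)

ebx=8
ecx=11
eax=5
ebx=8-18=-10
ebx=(-10)*1=-10
ecx=11-3=8
eax=5-1=4
cmp eax, 1  (cmp 4,1)
jg top: taken
ebx=(-10)-18=-28
ebx=(-28)*1=-28
ecx=8-3=5
eax=4-1=3
cmp eax, 1  (cmp 3,1)
jg top: taken
ebx=(-28)-18=-46
ebx=(-46)*1=-46
ecx=5-3=2
eax=3-1=2
cmp eax, 1  (cmp 2,1)
jg top: taken
After step 21: eax = 2.

2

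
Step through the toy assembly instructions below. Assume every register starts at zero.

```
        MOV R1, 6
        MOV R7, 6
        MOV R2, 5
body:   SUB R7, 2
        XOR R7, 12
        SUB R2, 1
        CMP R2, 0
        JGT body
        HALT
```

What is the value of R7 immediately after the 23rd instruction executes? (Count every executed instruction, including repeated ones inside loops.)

14

MOV R1, 6 → R1=6
MOV R7, 6 → R7=6
MOV R2, 5 → R2=5
SUB R7, 2 → R7=6-2=4
XOR R7, 12 → R7=4^12=8
SUB R2, 1 → R2=5-1=4
CMP R2, 0  (cmp 4,0)
JGT body: taken
SUB R7, 2 → R7=8-2=6
XOR R7, 12 → R7=6^12=10
SUB R2, 1 → R2=4-1=3
CMP R2, 0  (cmp 3,0)
JGT body: taken
SUB R7, 2 → R7=10-2=8
XOR R7, 12 → R7=8^12=4
SUB R2, 1 → R2=3-1=2
CMP R2, 0  (cmp 2,0)
JGT body: taken
SUB R7, 2 → R7=4-2=2
XOR R7, 12 → R7=2^12=14
SUB R2, 1 → R2=2-1=1
CMP R2, 0  (cmp 1,0)
JGT body: taken
After step 23: R7 = 14.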